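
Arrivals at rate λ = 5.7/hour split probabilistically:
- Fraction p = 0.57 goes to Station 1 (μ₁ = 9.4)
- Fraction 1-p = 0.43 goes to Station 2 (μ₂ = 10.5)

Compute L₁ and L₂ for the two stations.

Effective rates: λ₁ = 5.7×0.57 = 3.249, λ₂ = 5.7×0.43 = 2.451
Station 1: ρ₁ = 3.249/9.4 = 0.34564, L₁ = ρ₁/(1-ρ₁) = 0.34564/(1-0.34564) = 0.5282
Station 2: ρ₂ = 2.451/10.5 = 0.2334, L₂ = ρ₂/(1-ρ₂) = 0.2334/(1-0.2334) = 0.3045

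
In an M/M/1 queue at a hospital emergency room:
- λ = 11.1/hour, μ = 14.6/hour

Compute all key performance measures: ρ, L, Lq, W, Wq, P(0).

Step 1: ρ = λ/μ = 11.1/14.6 = 0.7603
Step 2: L = λ/(μ-λ) = 11.1/3.50 = 3.1714
Step 3: Lq = λ²/(μ(μ-λ)) = 123.21/(14.6×3.50) = 2.4112
Step 4: W = 1/(μ-λ) = 1/3.50 = 0.28571
Step 5: Wq = λ/(μ(μ-λ)) = 11.1/(14.6×3.50) = 0.2172
Step 6: P(0) = 1-ρ = 0.2397
Verify: L = λW = 11.1×0.28571 = 3.1714 ✔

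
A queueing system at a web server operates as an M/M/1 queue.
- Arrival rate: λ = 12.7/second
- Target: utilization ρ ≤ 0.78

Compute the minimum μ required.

ρ = λ/μ, so μ = λ/ρ
μ ≥ 12.7/0.78 = 16.2821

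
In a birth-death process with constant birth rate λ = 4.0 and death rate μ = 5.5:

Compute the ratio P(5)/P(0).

For constant rates: P(n)/P(0) = (λ/μ)^n
P(5)/P(0) = (4.0/5.5)^5 = 0.7273^5 = 0.2035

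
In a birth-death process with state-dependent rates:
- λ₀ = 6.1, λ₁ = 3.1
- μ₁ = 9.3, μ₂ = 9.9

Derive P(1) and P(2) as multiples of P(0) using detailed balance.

Balance equations:
State 0: λ₀P₀ = μ₁P₁ → P₁ = (λ₀/μ₁)P₀ = (6.1/9.3)P₀ = 0.6559P₀
State 1: P₂ = (λ₀λ₁)/(μ₁μ₂)P₀ = (6.1×3.1)/(9.3×9.9)P₀ = 0.2054P₀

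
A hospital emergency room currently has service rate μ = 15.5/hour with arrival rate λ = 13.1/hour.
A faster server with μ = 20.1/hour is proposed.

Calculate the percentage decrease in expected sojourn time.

System 1: ρ₁ = 13.1/15.5 = 0.8452, W₁ = 1/(15.5-13.1) = 0.4167
System 2: ρ₂ = 13.1/20.1 = 0.6517, W₂ = 1/(20.1-13.1) = 0.1429
Improvement: (W₁-W₂)/W₁ = (0.4167-0.1429)/0.4167 = 65.71%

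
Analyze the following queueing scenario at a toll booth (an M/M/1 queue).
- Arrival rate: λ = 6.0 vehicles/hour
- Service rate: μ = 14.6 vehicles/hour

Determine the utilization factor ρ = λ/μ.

Server utilization: ρ = λ/μ
ρ = 6.0/14.6 = 0.4110
The server is busy 41.10% of the time.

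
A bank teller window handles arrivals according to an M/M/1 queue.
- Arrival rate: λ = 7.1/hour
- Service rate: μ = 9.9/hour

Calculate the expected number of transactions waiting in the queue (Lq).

ρ = λ/μ = 7.1/9.9 = 0.7172
For M/M/1: Lq = λ²/(μ(μ-λ))
Lq = 50.41/(9.9 × 2.80)
Lq = 1.8185 transactions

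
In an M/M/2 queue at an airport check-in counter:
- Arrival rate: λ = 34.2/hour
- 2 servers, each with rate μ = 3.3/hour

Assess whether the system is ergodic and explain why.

Stability requires ρ = λ/(cμ) < 1
ρ = 34.2/(2 × 3.3) = 34.2/6.60 = 5.1818
Since 5.1818 ≥ 1, the system is UNSTABLE.
Need c > λ/μ = 34.2/3.3 = 10.36.
Minimum servers needed: c = 11.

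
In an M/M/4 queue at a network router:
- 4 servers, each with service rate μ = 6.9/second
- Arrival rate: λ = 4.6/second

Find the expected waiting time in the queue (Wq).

Traffic intensity: ρ = λ/(cμ) = 4.6/(4×6.9) = 0.1667
Since ρ = 0.1667 < 1, system is stable.
Offered load a = λ/μ = cρ = 4.6/6.9 = 0.6667
P₀ = [ Σₙ₌₀^3 aⁿ/n! + a^4/(4!(1-ρ)) ]⁻¹
Σ = a^0/0! + a^1/1! + a^2/2! + a^3/3! = 1.0000 + 0.6667 + 0.2222 + 0.04938 = 1.9383
a^4/(4!(1-ρ)) = 0.19753/(24 × 0.83333) = 0.009877
P₀ = 1/(1.9383 + 0.009877) = 0.5133
Lq = P₀·a^4·ρ / (4!(1-ρ)²) = 0.5133 × 0.1975 × 0.1667 / (24 × 0.6944) = 0.001014
Wq = Lq/λ = 0.001014/4.6 = 0.0002204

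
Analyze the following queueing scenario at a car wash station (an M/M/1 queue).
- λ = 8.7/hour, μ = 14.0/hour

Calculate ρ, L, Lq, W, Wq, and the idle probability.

Step 1: ρ = λ/μ = 8.7/14.0 = 0.6214
Step 2: L = λ/(μ-λ) = 8.7/5.30 = 1.6415
Step 3: Lq = λ²/(μ(μ-λ)) = 75.69/(14.0×5.30) = 1.0201
Step 4: W = 1/(μ-λ) = 1/5.30 = 0.18868
Step 5: Wq = λ/(μ(μ-λ)) = 8.7/(14.0×5.30) = 0.1173
Step 6: P(0) = 1-ρ = 0.3786
Verify: L = λW = 8.7×0.18868 = 1.6415 ✔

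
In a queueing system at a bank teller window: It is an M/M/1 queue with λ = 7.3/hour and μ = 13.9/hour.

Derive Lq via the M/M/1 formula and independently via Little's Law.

Method 1 (direct): Lq = λ²/(μ(μ-λ)) = 53.29/(13.9 × 6.60) = 0.5809

Method 2 (Little's Law):
W = 1/(μ-λ) = 1/6.60 = 0.151515
Wq = W - 1/μ = 0.151515 - 0.0719424 = 0.07957
Lq = λWq = 7.3 × 0.07957 = 0.5809 ✔ (matches Method 1)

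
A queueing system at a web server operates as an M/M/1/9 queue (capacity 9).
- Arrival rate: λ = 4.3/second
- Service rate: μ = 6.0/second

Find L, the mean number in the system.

ρ = λ/μ = 4.3/6.0 = 0.7166667
P₀ = (1-ρ)/(1-ρ^(K+1)) = (1-0.7166667)/(1-0.7166667^10) = 0.2833/0.9643 = 0.2938
P_K = P₀×ρ^K = 0.2938 × 0.7166667^9 = 0.2938 × 0.04987 = 0.01465
L = ρ[1 - (K+1)ρ^K + Kρ^(K+1)] / [(1-ρ)(1-ρ^(K+1))]
L = 0.7166667 × (1 - 10×0.049872 + 9×0.035741) / ((1 - 0.7166667) × (1 - 0.035741)) = 2.1587 requests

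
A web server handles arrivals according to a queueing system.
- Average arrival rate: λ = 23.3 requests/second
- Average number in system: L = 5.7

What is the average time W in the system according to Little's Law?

Little's Law: L = λW, so W = L/λ
W = 5.7/23.3 = 0.2446 seconds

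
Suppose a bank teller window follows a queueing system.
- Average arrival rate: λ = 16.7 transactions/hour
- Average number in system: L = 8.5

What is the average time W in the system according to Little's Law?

Little's Law: L = λW, so W = L/λ
W = 8.5/16.7 = 0.5090 hours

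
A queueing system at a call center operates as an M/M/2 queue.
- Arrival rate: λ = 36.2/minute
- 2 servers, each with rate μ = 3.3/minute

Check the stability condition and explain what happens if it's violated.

Stability requires ρ = λ/(cμ) < 1
ρ = 36.2/(2 × 3.3) = 36.2/6.60 = 5.4848
Since 5.4848 ≥ 1, the system is UNSTABLE.
Need c > λ/μ = 36.2/3.3 = 10.97.
Minimum servers needed: c = 11.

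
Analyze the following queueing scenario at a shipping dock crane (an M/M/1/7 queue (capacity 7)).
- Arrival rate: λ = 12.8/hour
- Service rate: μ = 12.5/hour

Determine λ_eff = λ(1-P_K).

ρ = λ/μ = 12.8/12.5 = 1.0240
P₀ = (1-ρ)/(1-ρ^(K+1)) = (1-1.0240)/(1-1.0240^8) = -0.02400/-0.2089 = 0.1149
P_K = P₀×ρ^K = 0.11487 × 1.0240^7 = 0.11487 × 1.1806 = 0.1356
λ_eff = λ(1-P_K) = 12.8 × (1 - 0.13562) = 12.8 × 0.86438 = 11.0641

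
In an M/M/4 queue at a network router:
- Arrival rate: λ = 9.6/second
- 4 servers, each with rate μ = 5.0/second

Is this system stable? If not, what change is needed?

Stability requires ρ = λ/(cμ) < 1
ρ = 9.6/(4 × 5.0) = 9.6/20.00 = 0.4800
Since 0.4800 < 1, the system is STABLE.
The servers are busy 48.00% of the time.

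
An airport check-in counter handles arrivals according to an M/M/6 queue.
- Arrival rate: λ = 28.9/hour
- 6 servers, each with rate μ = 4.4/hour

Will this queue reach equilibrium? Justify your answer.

Stability requires ρ = λ/(cμ) < 1
ρ = 28.9/(6 × 4.4) = 28.9/26.40 = 1.0947
Since 1.0947 ≥ 1, the system is UNSTABLE.
Need c > λ/μ = 28.9/4.4 = 6.57.
Minimum servers needed: c = 7.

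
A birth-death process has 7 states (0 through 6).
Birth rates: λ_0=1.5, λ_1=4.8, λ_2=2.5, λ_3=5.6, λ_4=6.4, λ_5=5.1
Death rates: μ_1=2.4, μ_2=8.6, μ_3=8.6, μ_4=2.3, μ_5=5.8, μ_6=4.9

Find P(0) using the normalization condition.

Ratios P(n)/P(0) = (λ₀···λₙ₋₁)/(μ₁···μₙ):
P(1)/P(0) = (1.5)/(2.4) = 0.625000
P(2)/P(0) = (1.5×4.8)/(2.4×8.6) = 0.348837
P(3)/P(0) = (1.5×4.8×2.5)/(2.4×8.6×8.6) = 0.101406
P(4)/P(0) = (1.5×4.8×2.5×5.6)/(2.4×8.6×8.6×2.3) = 0.246902
P(5)/P(0) = (1.5×4.8×2.5×5.6×6.4)/(2.4×8.6×8.6×2.3×5.8) = 0.272444
P(6)/P(0) = (1.5×4.8×2.5×5.6×6.4×5.1)/(2.4×8.6×8.6×2.3×5.8×4.9) = 0.283564

Normalization: ∑ P(n) = 1
P(0) × (1.00000 + 0.625000 + 0.348837 + 0.101406 + 0.246902 + 0.272444 + 0.283564) = 1
P(0) × 2.8782 = 1
P(0) = 1/2.8782 = 0.3474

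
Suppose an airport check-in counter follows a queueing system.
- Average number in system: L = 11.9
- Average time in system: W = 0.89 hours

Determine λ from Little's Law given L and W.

Little's Law: L = λW, so λ = L/W
λ = 11.9/0.89 = 13.3708 passengers/hour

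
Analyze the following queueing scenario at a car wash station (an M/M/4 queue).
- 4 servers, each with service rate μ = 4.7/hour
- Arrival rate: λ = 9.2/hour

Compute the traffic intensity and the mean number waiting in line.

Traffic intensity: ρ = λ/(cμ) = 9.2/(4×4.7) = 0.4894
Since ρ = 0.4894 < 1, system is stable.
Offered load a = λ/μ = cρ = 9.2/4.7 = 1.9574
P₀ = [ Σₙ₌₀^3 aⁿ/n! + a^4/(4!(1-ρ)) ]⁻¹
Σ = a^0/0! + a^1/1! + a^2/2! + a^3/3! = 1.00000 + 1.95745 + 1.91580 + 1.25002 = 6.1233
a^4/(4!(1-ρ)) = 14.6811/(24 × 0.51064) = 1.1979
P₀ = 1/(6.1233 + 1.1979) = 0.1366
Lq = P₀·a^4·ρ / (4!(1-ρ)²) = 0.1366 × 14.6811 × 0.4894 / (24 × 0.2608) = 0.1568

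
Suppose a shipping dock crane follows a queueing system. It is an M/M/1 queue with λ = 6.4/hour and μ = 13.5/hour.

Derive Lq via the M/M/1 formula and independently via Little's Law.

Method 1 (direct): Lq = λ²/(μ(μ-λ)) = 40.96/(13.5 × 7.10) = 0.4273

Method 2 (Little's Law):
W = 1/(μ-λ) = 1/7.10 = 0.140845
Wq = W - 1/μ = 0.140845 - 0.0740741 = 0.06677
Lq = λWq = 6.4 × 0.06677 = 0.4273 ✔ (matches Method 1)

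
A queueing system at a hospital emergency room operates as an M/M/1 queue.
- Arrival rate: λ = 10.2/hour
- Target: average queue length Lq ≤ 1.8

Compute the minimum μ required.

For M/M/1: Lq = λ²/(μ(μ-λ))
Need Lq ≤ 1.8, i.e. μ(μ-λ) ≥ λ²/1.8
μ² - 10.2μ - 104.04/1.8 ≥ 0  →  μ² - 10.2μ - 57.8000 ≥ 0
Quadratic formula (positive root): μ = [λ + √(λ² + 4×57.8000)]/2
Discriminant: 104.04 + 4×57.8000 = 335.2400, √335.2400 = 18.3096
μ ≥ (10.2 + 18.3096)/2 = 14.2548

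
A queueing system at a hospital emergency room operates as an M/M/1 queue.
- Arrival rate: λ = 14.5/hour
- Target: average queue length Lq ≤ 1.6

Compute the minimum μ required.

For M/M/1: Lq = λ²/(μ(μ-λ))
Need Lq ≤ 1.6, i.e. μ(μ-λ) ≥ λ²/1.6
μ² - 14.5μ - 210.25/1.6 ≥ 0  →  μ² - 14.5μ - 131.40625 ≥ 0
Quadratic formula (positive root): μ = [λ + √(λ² + 4×131.40625)]/2
Discriminant: 210.25 + 4×131.40625 = 735.8750, √735.8750 = 27.1270
μ ≥ (14.5 + 27.1270)/2 = 20.8135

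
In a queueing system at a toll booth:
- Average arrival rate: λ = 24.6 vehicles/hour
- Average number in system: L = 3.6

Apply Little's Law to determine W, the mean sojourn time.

Little's Law: L = λW, so W = L/λ
W = 3.6/24.6 = 0.1463 hours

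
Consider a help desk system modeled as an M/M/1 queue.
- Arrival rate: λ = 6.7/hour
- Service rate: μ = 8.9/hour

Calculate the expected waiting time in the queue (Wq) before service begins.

First, compute utilization: ρ = λ/μ = 6.7/8.9 = 0.7528
For M/M/1: Wq = λ/(μ(μ-λ))
Wq = 6.7/(8.9 × (8.9-6.7))
Wq = 6.7/(8.9 × 2.20)
Wq = 0.3422 hours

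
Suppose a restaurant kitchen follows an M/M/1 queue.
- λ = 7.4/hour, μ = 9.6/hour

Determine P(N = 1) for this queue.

ρ = λ/μ = 7.4/9.6 = 0.770833
P(n) = (1-ρ)ρⁿ
P(1) = (1-0.770833) × 0.770833^1
P(1) = 0.229167 × 0.770833
P(1) = 0.1766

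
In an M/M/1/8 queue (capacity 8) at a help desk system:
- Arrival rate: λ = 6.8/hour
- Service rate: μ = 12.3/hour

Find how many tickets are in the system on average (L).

ρ = λ/μ = 6.8/12.3 = 0.552846
P₀ = (1-ρ)/(1-ρ^(K+1)) = (1-0.552846)/(1-0.552846^9) = 0.44715/0.99518 = 0.4493
P_K = P₀×ρ^K = 0.4493 × 0.552846^8 = 0.4493 × 0.008726 = 0.003921
L = ρ[1 - (K+1)ρ^K + Kρ^(K+1)] / [(1-ρ)(1-ρ^(K+1))]
L = 0.552846 × (1 - 9×0.008726 + 8×0.004824) / ((1 - 0.552846) × (1 - 0.004824)) = 1.1927 tickets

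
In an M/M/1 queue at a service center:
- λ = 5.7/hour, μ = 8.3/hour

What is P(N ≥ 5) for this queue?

ρ = λ/μ = 5.7/8.3 = 0.68675
P(N ≥ n) = ρⁿ
P(N ≥ 5) = 0.68675^5
P(N ≥ 5) = 0.1528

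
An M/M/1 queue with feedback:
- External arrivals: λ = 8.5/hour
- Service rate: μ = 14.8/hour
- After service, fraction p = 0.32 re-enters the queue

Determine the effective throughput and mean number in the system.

Effective arrival rate: λ_eff = λ/(1-p) = 8.5/(1-0.32) = 8.5/0.68 = 12.5000
ρ = λ_eff/μ = 12.5000/14.8 = 0.844595
L = ρ/(1-ρ) = 0.844595/(1-0.844595) = 5.4348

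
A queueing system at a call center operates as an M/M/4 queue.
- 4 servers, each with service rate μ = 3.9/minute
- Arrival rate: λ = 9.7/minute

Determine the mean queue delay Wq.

Traffic intensity: ρ = λ/(cμ) = 9.7/(4×3.9) = 0.6218
Since ρ = 0.6218 < 1, system is stable.
Offered load a = λ/μ = cρ = 9.7/3.9 = 2.4872
P₀ = [ Σₙ₌₀^3 aⁿ/n! + a^4/(4!(1-ρ)) ]⁻¹
Σ = a^0/0! + a^1/1! + a^2/2! + a^3/3! = 1.0000 + 2.4872 + 3.0930 + 2.5643 = 9.1445
a^4/(4!(1-ρ)) = 38.2674/(24 × 0.378205) = 4.2159
P₀ = 1/(9.1445 + 4.2159) = 0.07485
Lq = P₀·a^4·ρ / (4!(1-ρ)²) = 0.074848 × 38.2674 × 0.62179 / (24 × 0.14304) = 0.5188
Wq = Lq/λ = 0.5188/9.7 = 0.05348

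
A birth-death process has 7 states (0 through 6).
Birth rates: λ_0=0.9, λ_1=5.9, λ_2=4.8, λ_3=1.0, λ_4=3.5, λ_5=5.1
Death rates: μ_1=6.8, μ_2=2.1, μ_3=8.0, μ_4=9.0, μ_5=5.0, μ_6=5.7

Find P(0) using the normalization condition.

Ratios P(n)/P(0) = (λ₀···λₙ₋₁)/(μ₁···μₙ):
P(1)/P(0) = (0.9)/(6.8) = 0.1324
P(2)/P(0) = (0.9×5.9)/(6.8×2.1) = 0.3718
P(3)/P(0) = (0.9×5.9×4.8)/(6.8×2.1×8.0) = 0.2231
P(4)/P(0) = (0.9×5.9×4.8×1.0)/(6.8×2.1×8.0×9.0) = 0.02479
P(5)/P(0) = (0.9×5.9×4.8×1.0×3.5)/(6.8×2.1×8.0×9.0×5.0) = 0.01735
P(6)/P(0) = (0.9×5.9×4.8×1.0×3.5×5.1)/(6.8×2.1×8.0×9.0×5.0×5.7) = 0.01553

Normalization: ∑ P(n) = 1
P(0) × (1.0000 + 0.1324 + 0.3718 + 0.2231 + 0.02479 + 0.01735 + 0.01553) = 1
P(0) × 1.7850 = 1
P(0) = 1/1.7850 = 0.5602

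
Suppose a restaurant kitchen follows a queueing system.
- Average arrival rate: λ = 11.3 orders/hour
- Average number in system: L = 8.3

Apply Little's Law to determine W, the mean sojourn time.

Little's Law: L = λW, so W = L/λ
W = 8.3/11.3 = 0.7345 hours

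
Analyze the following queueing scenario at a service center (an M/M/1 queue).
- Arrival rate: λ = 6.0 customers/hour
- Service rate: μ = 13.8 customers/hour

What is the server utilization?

Server utilization: ρ = λ/μ
ρ = 6.0/13.8 = 0.4348
The server is busy 43.48% of the time.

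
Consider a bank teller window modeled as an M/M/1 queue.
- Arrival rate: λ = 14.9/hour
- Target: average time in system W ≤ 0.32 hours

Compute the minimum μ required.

For M/M/1: W = 1/(μ-λ)
Need W ≤ 0.32, so 1/(μ-λ) ≤ 0.32
μ - λ ≥ 1/0.32 = 3.1250
μ ≥ 14.9 + 3.1250 = 18.0250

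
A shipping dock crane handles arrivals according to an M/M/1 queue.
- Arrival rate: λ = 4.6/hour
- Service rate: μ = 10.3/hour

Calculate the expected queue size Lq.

ρ = λ/μ = 4.6/10.3 = 0.4466
For M/M/1: Lq = λ²/(μ(μ-λ))
Lq = 21.16/(10.3 × 5.70)
Lq = 0.3604 containers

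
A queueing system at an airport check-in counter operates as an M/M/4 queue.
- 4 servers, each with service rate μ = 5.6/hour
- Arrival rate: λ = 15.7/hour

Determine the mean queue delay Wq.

Traffic intensity: ρ = λ/(cμ) = 15.7/(4×5.6) = 0.7009
Since ρ = 0.7009 < 1, system is stable.
Offered load a = λ/μ = cρ = 15.7/5.6 = 2.8036
P₀ = [ Σₙ₌₀^3 aⁿ/n! + a^4/(4!(1-ρ)) ]⁻¹
Σ = a^0/0! + a^1/1! + a^2/2! + a^3/3! = 1.0000 + 2.8036 + 3.9300 + 3.6727 = 11.4063
a^4/(4!(1-ρ)) = 61.7798/(24 × 0.29911) = 8.6061
P₀ = 1/(11.4063 + 8.6061) = 0.04997
Lq = P₀·a^4·ρ / (4!(1-ρ)²) = 0.04997 × 61.7798 × 0.7009 / (24 × 0.08947) = 1.0077
Wq = Lq/λ = 1.00771/15.7 = 0.06419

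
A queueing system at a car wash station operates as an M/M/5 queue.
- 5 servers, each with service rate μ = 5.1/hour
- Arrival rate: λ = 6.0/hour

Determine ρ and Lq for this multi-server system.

Traffic intensity: ρ = λ/(cμ) = 6.0/(5×5.1) = 0.2353
Since ρ = 0.2353 < 1, system is stable.
Offered load a = λ/μ = cρ = 6.0/5.1 = 1.1765
P₀ = [ Σₙ₌₀^4 aⁿ/n! + a^5/(5!(1-ρ)) ]⁻¹
Σ = a^0/0! + a^1/1! + a^2/2! + a^3/3! + a^4/4! = 1.0000 + 1.1765 + 0.6920 + 0.2714 + 0.07982 = 3.2197
a^5/(5!(1-ρ)) = 2.2537/(120 × 0.7647) = 0.02456
P₀ = 1/(3.2197 + 0.02456) = 0.3082
Lq = P₀·a^5·ρ / (5!(1-ρ)²) = 0.3082 × 2.2537 × 0.2353 / (120 × 0.5848) = 0.002329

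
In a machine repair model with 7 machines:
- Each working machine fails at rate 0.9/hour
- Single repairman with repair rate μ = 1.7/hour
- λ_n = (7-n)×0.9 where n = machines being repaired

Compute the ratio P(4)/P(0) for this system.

P(4)/P(0) = ∏_{i=0}^{4-1} λ_i/μ_{i+1}
= (7-0)×0.9/1.7 × (7-1)×0.9/1.7 × (7-2)×0.9/1.7 × (7-3)×0.9/1.7
= 65.9863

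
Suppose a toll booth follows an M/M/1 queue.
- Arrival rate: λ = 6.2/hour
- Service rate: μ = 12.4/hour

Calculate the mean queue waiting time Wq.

First, compute utilization: ρ = λ/μ = 6.2/12.4 = 0.5000
For M/M/1: Wq = λ/(μ(μ-λ))
Wq = 6.2/(12.4 × (12.4-6.2))
Wq = 6.2/(12.4 × 6.20)
Wq = 0.08065 hours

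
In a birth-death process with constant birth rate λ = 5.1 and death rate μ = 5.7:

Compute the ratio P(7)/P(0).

For constant rates: P(n)/P(0) = (λ/μ)^n
P(7)/P(0) = (5.1/5.7)^7 = 0.89474^7 = 0.4591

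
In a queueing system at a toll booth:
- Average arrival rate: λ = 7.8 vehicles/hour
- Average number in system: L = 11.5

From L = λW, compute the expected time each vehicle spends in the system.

Little's Law: L = λW, so W = L/λ
W = 11.5/7.8 = 1.4744 hours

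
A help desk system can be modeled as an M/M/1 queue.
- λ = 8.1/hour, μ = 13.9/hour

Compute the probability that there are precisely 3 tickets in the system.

ρ = λ/μ = 8.1/13.9 = 0.58273
P(n) = (1-ρ)ρⁿ
P(3) = (1-0.58273) × 0.58273^3
P(3) = 0.41727 × 0.19788
P(3) = 0.08257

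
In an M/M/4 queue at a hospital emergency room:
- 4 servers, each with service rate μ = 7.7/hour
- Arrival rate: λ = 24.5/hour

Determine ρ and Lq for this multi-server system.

Traffic intensity: ρ = λ/(cμ) = 24.5/(4×7.7) = 0.7955
Since ρ = 0.7955 < 1, system is stable.
Offered load a = λ/μ = cρ = 24.5/7.7 = 3.1818
P₀ = [ Σₙ₌₀^3 aⁿ/n! + a^4/(4!(1-ρ)) ]⁻¹
Σ = a^0/0! + a^1/1! + a^2/2! + a^3/3! = 1.0000 + 3.1818 + 5.0620 + 5.3688 = 14.6126
a^4/(4!(1-ρ)) = 102.4947/(24 × 0.204545) = 20.8786
P₀ = 1/(14.6126 + 20.8786) = 0.02818
Lq = P₀·a^4·ρ / (4!(1-ρ)²) = 0.028176 × 102.4947 × 0.79545 / (24 × 0.041839) = 2.2877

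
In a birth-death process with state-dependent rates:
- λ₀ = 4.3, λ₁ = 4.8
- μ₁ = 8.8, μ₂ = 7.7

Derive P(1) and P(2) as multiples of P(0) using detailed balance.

Balance equations:
State 0: λ₀P₀ = μ₁P₁ → P₁ = (λ₀/μ₁)P₀ = (4.3/8.8)P₀ = 0.4886P₀
State 1: P₂ = (λ₀λ₁)/(μ₁μ₂)P₀ = (4.3×4.8)/(8.8×7.7)P₀ = 0.3046P₀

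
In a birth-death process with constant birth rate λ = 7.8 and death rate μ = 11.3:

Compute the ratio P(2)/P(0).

For constant rates: P(n)/P(0) = (λ/μ)^n
P(2)/P(0) = (7.8/11.3)^2 = 0.6903^2 = 0.4765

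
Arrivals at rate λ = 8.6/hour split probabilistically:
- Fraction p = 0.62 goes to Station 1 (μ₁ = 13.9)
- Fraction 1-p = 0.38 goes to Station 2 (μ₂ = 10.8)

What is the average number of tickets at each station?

Effective rates: λ₁ = 8.6×0.62 = 5.332, λ₂ = 8.6×0.38 = 3.268
Station 1: ρ₁ = 5.332/13.9 = 0.3836, L₁ = ρ₁/(1-ρ₁) = 0.3836/(1-0.3836) = 0.6223
Station 2: ρ₂ = 3.268/10.8 = 0.3026, L₂ = ρ₂/(1-ρ₂) = 0.3026/(1-0.3026) = 0.4339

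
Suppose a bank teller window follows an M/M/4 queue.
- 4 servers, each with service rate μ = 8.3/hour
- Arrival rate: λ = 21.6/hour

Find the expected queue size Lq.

Traffic intensity: ρ = λ/(cμ) = 21.6/(4×8.3) = 0.6506
Since ρ = 0.6506 < 1, system is stable.
Offered load a = λ/μ = cρ = 21.6/8.3 = 2.6024
P₀ = [ Σₙ₌₀^3 aⁿ/n! + a^4/(4!(1-ρ)) ]⁻¹
Σ = a^0/0! + a^1/1! + a^2/2! + a^3/3! = 1.0000 + 2.6024 + 3.3863 + 2.9375 = 9.9262
a^4/(4!(1-ρ)) = 45.8672/(24 × 0.3494) = 5.4698
P₀ = 1/(9.9262 + 5.4698) = 0.06495
Lq = P₀·a^4·ρ / (4!(1-ρ)²) = 0.064952 × 45.8672 × 0.65060 / (24 × 0.12208) = 0.6615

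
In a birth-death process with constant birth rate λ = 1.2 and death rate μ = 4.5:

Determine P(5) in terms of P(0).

For constant rates: P(n)/P(0) = (λ/μ)^n
P(5)/P(0) = (1.2/4.5)^5 = 0.266667^5 = 0.001348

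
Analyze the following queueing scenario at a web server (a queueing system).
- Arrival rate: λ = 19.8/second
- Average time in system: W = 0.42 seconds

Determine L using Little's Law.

Little's Law: L = λW
L = 19.8 × 0.42 = 8.3160 requests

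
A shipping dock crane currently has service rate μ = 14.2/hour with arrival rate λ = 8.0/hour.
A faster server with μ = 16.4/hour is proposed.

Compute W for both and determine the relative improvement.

System 1: ρ₁ = 8.0/14.2 = 0.5634, W₁ = 1/(14.2-8.0) = 0.16129
System 2: ρ₂ = 8.0/16.4 = 0.4878, W₂ = 1/(16.4-8.0) = 0.11905
Improvement: (W₁-W₂)/W₁ = (0.16129-0.11905)/0.16129 = 26.19%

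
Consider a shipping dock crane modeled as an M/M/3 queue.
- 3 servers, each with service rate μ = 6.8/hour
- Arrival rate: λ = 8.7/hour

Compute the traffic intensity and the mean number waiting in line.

Traffic intensity: ρ = λ/(cμ) = 8.7/(3×6.8) = 0.4265
Since ρ = 0.4265 < 1, system is stable.
Offered load a = λ/μ = cρ = 8.7/6.8 = 1.2794
P₀ = [ Σₙ₌₀^2 aⁿ/n! + a^3/(3!(1-ρ)) ]⁻¹
Σ = a^0/0! + a^1/1! + a^2/2! = 1.0000 + 1.2794 + 0.81845 = 3.0979
a^3/(3!(1-ρ)) = 2.0943/(6 × 0.5735) = 0.6086
P₀ = 1/(3.0979 + 0.6086) = 0.2698
Lq = P₀·a^3·ρ / (3!(1-ρ)²) = 0.2698 × 2.0943 × 0.4265 / (6 × 0.3289) = 0.1221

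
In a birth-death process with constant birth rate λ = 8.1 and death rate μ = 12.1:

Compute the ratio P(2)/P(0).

For constant rates: P(n)/P(0) = (λ/μ)^n
P(2)/P(0) = (8.1/12.1)^2 = 0.6694^2 = 0.4481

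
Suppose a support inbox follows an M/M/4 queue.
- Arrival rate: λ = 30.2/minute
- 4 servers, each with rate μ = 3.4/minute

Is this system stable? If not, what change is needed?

Stability requires ρ = λ/(cμ) < 1
ρ = 30.2/(4 × 3.4) = 30.2/13.60 = 2.2206
Since 2.2206 ≥ 1, the system is UNSTABLE.
Need c > λ/μ = 30.2/3.4 = 8.88.
Minimum servers needed: c = 9.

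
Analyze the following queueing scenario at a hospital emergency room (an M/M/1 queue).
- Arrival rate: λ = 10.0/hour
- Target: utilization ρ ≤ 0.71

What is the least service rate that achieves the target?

ρ = λ/μ, so μ = λ/ρ
μ ≥ 10.0/0.71 = 14.0845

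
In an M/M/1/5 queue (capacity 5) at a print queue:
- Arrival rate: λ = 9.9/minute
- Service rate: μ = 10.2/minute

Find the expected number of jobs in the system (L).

ρ = λ/μ = 9.9/10.2 = 0.9706
P₀ = (1-ρ)/(1-ρ^(K+1)) = (1-0.9706)/(1-0.9706^6) = 0.029400/0.16393 = 0.1793
P_K = P₀×ρ^K = 0.17934 × 0.9706^5 = 0.17934 × 0.86139 = 0.1545
L = ρ[1 - (K+1)ρ^K + Kρ^(K+1)] / [(1-ρ)(1-ρ^(K+1))]
L = 0.9706 × (1 - 6×0.861393 + 5×0.836068) / ((1 - 0.9706) × (1 - 0.836068)) = 2.4130 jobs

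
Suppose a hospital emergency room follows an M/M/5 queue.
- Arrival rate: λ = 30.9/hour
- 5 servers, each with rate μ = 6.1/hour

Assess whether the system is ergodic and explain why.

Stability requires ρ = λ/(cμ) < 1
ρ = 30.9/(5 × 6.1) = 30.9/30.50 = 1.0131
Since 1.0131 ≥ 1, the system is UNSTABLE.
Need c > λ/μ = 30.9/6.1 = 5.07.
Minimum servers needed: c = 6.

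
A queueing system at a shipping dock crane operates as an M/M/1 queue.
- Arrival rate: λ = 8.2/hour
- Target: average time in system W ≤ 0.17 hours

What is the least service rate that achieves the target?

For M/M/1: W = 1/(μ-λ)
Need W ≤ 0.17, so 1/(μ-λ) ≤ 0.17
μ - λ ≥ 1/0.17 = 5.8824
μ ≥ 8.2 + 5.8824 = 14.0824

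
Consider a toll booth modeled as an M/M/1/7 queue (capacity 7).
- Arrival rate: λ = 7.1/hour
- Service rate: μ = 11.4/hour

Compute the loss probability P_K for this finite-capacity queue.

ρ = λ/μ = 7.1/11.4 = 0.62281
P₀ = (1-ρ)/(1-ρ^(K+1)) = (1-0.62281)/(1-0.62281^8) = 0.3772/0.9774 = 0.3859
P_K = P₀×ρ^K = 0.3859 × 0.62281^7 = 0.3859 × 0.03635 = 0.01403
Blocking probability = 1.40%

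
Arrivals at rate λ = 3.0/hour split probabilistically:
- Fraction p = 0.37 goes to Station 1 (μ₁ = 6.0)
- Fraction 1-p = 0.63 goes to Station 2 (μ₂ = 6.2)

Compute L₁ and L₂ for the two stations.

Effective rates: λ₁ = 3.0×0.37 = 1.11, λ₂ = 3.0×0.63 = 1.89
Station 1: ρ₁ = 1.11/6.0 = 0.1850, L₁ = ρ₁/(1-ρ₁) = 0.1850/(1-0.1850) = 0.2270
Station 2: ρ₂ = 1.89/6.2 = 0.30484, L₂ = ρ₂/(1-ρ₂) = 0.30484/(1-0.30484) = 0.4385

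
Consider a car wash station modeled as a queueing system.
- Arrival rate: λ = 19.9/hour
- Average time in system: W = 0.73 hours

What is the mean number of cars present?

Little's Law: L = λW
L = 19.9 × 0.73 = 14.5270 cars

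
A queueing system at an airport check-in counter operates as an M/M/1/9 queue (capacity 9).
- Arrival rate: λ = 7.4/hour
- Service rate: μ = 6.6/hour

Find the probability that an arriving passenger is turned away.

ρ = λ/μ = 7.4/6.6 = 1.12121
P₀ = (1-ρ)/(1-ρ^(K+1)) = (1-1.12121)/(1-1.12121^10) = -0.1212/-2.1396 = 0.05665
P_K = P₀×ρ^K = 0.05665 × 1.12121^9 = 0.05665 × 2.8002 = 0.1586
Blocking probability = 15.86%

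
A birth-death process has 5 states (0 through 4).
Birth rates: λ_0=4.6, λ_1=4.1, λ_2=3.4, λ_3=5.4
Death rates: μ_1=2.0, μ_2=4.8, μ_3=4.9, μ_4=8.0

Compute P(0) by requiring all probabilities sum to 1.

Ratios P(n)/P(0) = (λ₀···λₙ₋₁)/(μ₁···μₙ):
P(1)/P(0) = (4.6)/(2.0) = 2.3000
P(2)/P(0) = (4.6×4.1)/(2.0×4.8) = 1.9646
P(3)/P(0) = (4.6×4.1×3.4)/(2.0×4.8×4.9) = 1.3632
P(4)/P(0) = (4.6×4.1×3.4×5.4)/(2.0×4.8×4.9×8.0) = 0.9201

Normalization: ∑ P(n) = 1
P(0) × (1.0000 + 2.3000 + 1.9646 + 1.3632 + 0.9201) = 1
P(0) × 7.5479 = 1
P(0) = 1/7.5479 = 0.1325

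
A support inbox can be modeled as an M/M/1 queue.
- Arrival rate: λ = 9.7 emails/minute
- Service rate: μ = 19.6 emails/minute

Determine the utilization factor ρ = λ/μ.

Server utilization: ρ = λ/μ
ρ = 9.7/19.6 = 0.4949
The server is busy 49.49% of the time.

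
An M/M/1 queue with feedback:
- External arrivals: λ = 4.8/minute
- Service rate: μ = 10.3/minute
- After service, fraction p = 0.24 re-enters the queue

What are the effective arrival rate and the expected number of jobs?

Effective arrival rate: λ_eff = λ/(1-p) = 4.8/(1-0.24) = 4.8/0.76 = 6.3158
ρ = λ_eff/μ = 6.3158/10.3 = 0.61318
L = ρ/(1-ρ) = 0.61318/(1-0.61318) = 1.5852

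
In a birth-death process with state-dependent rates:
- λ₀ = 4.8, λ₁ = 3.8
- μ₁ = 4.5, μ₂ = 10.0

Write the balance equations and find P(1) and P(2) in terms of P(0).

Balance equations:
State 0: λ₀P₀ = μ₁P₁ → P₁ = (λ₀/μ₁)P₀ = (4.8/4.5)P₀ = 1.0667P₀
State 1: P₂ = (λ₀λ₁)/(μ₁μ₂)P₀ = (4.8×3.8)/(4.5×10.0)P₀ = 0.4053P₀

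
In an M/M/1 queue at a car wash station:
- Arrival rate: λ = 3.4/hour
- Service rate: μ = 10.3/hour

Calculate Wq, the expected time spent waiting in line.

First, compute utilization: ρ = λ/μ = 3.4/10.3 = 0.3301
For M/M/1: Wq = λ/(μ(μ-λ))
Wq = 3.4/(10.3 × (10.3-3.4))
Wq = 3.4/(10.3 × 6.90)
Wq = 0.04784 hours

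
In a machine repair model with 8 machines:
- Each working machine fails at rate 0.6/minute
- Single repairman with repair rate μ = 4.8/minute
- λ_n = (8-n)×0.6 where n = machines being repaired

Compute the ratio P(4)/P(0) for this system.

P(4)/P(0) = ∏_{i=0}^{4-1} λ_i/μ_{i+1}
= (8-0)×0.6/4.8 × (8-1)×0.6/4.8 × (8-2)×0.6/4.8 × (8-3)×0.6/4.8
= 0.4102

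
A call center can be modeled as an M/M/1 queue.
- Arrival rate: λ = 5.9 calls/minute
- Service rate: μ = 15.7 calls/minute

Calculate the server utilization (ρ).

Server utilization: ρ = λ/μ
ρ = 5.9/15.7 = 0.3758
The server is busy 37.58% of the time.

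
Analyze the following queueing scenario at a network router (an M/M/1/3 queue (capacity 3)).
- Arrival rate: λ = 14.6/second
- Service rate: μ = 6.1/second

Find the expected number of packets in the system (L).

ρ = λ/μ = 14.6/6.1 = 2.3934
P₀ = (1-ρ)/(1-ρ^(K+1)) = (1-2.3934)/(1-2.3934^4) = -1.3934/-31.8141 = 0.04380
P_K = P₀×ρ^K = 0.04380 × 2.3934^3 = 0.04380 × 13.7103 = 0.6005
L = ρ[1 - (K+1)ρ^K + Kρ^(K+1)] / [(1-ρ)(1-ρ^(K+1))]
L = 2.3934 × (1 - 4×13.71027 + 3×32.81415) / ((1 - 2.3934) × (1 - 32.81415)) = 2.4081 packets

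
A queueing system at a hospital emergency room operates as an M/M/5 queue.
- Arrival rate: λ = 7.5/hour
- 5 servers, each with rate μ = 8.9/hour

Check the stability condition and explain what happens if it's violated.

Stability requires ρ = λ/(cμ) < 1
ρ = 7.5/(5 × 8.9) = 7.5/44.50 = 0.1685
Since 0.1685 < 1, the system is STABLE.
The servers are busy 16.85% of the time.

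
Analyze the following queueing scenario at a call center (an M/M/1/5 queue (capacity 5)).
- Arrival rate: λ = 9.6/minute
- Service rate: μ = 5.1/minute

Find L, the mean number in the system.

ρ = λ/μ = 9.6/5.1 = 1.88235
P₀ = (1-ρ)/(1-ρ^(K+1)) = (1-1.88235)/(1-1.88235^6) = -0.8823/-43.4838 = 0.02029
P_K = P₀×ρ^K = 0.02029 × 1.88235^5 = 0.02029 × 23.6321 = 0.4795
L = ρ[1 - (K+1)ρ^K + Kρ^(K+1)] / [(1-ρ)(1-ρ^(K+1))]
L = 1.88235 × (1 - 6×23.6321 + 5×44.4838) / ((1 - 1.88235) × (1 - 44.4838)) = 4.0046 calls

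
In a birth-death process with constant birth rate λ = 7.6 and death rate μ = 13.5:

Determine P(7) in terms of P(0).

For constant rates: P(n)/P(0) = (λ/μ)^n
P(7)/P(0) = (7.6/13.5)^7 = 0.56296^7 = 0.01792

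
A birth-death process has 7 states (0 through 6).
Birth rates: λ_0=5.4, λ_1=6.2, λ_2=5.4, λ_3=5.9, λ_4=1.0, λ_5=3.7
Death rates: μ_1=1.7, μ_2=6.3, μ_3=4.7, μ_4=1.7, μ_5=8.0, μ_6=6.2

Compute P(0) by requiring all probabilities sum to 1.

Ratios P(n)/P(0) = (λ₀···λₙ₋₁)/(μ₁···μₙ):
P(1)/P(0) = (5.4)/(1.7) = 3.1765
P(2)/P(0) = (5.4×6.2)/(1.7×6.3) = 3.1261
P(3)/P(0) = (5.4×6.2×5.4)/(1.7×6.3×4.7) = 3.5916
P(4)/P(0) = (5.4×6.2×5.4×5.9)/(1.7×6.3×4.7×1.7) = 12.4651
P(5)/P(0) = (5.4×6.2×5.4×5.9×1.0)/(1.7×6.3×4.7×1.7×8.0) = 1.5581
P(6)/P(0) = (5.4×6.2×5.4×5.9×1.0×3.7)/(1.7×6.3×4.7×1.7×8.0×6.2) = 0.92985

Normalization: ∑ P(n) = 1
P(0) × (1.0000 + 3.1765 + 3.1261 + 3.5916 + 12.4651 + 1.5581 + 0.92985) = 1
P(0) × 25.8472 = 1
P(0) = 1/25.8472 = 0.03869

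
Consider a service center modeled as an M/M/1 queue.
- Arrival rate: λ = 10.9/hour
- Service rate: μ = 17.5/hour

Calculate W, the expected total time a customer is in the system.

First, compute utilization: ρ = λ/μ = 10.9/17.5 = 0.6229
For M/M/1: W = 1/(μ-λ)
W = 1/(17.5-10.9) = 1/6.60
W = 0.1515 hours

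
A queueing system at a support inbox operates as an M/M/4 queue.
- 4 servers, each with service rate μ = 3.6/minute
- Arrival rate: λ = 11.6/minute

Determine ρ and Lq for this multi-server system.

Traffic intensity: ρ = λ/(cμ) = 11.6/(4×3.6) = 0.8056
Since ρ = 0.8056 < 1, system is stable.
Offered load a = λ/μ = cρ = 11.6/3.6 = 3.2222
P₀ = [ Σₙ₌₀^3 aⁿ/n! + a^4/(4!(1-ρ)) ]⁻¹
Σ = a^0/0! + a^1/1! + a^2/2! + a^3/3! = 1.0000 + 3.2222 + 5.1914 + 5.5759 = 14.9895
a^4/(4!(1-ρ)) = 107.8008/(24 × 0.194444) = 23.1002
P₀ = 1/(14.9895 + 23.1002) = 0.02625
Lq = P₀·a^4·ρ / (4!(1-ρ)²) = 0.026254 × 107.8008 × 0.80556 / (24 × 0.037809) = 2.5125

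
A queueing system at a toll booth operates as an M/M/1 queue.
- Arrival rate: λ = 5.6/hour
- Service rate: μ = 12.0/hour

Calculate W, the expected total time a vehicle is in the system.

First, compute utilization: ρ = λ/μ = 5.6/12.0 = 0.4667
For M/M/1: W = 1/(μ-λ)
W = 1/(12.0-5.6) = 1/6.40
W = 0.1562 hours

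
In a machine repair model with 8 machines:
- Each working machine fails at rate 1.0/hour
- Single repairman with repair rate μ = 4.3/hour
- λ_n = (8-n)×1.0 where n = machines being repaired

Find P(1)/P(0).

P(1)/P(0) = ∏_{i=0}^{1-1} λ_i/μ_{i+1}
= (8-0)×1.0/4.3
= 1.8605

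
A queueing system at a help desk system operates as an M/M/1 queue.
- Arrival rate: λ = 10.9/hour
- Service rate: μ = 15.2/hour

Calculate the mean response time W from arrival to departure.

First, compute utilization: ρ = λ/μ = 10.9/15.2 = 0.7171
For M/M/1: W = 1/(μ-λ)
W = 1/(15.2-10.9) = 1/4.30
W = 0.2326 hours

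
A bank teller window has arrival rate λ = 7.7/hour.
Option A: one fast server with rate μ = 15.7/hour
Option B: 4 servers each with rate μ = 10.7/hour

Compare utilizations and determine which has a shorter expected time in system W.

Option A: single server μ = 15.7 (M/M/1)
  ρ_A = 7.7/15.7 = 0.4904
  W_A = 1/(μ-λ) = 1/(15.7-7.7) = 1/8.00 = 0.1250

Option B: 4 servers μ = 10.7 (M/M/4)
  ρ_B = λ/(cμ) = 7.7/(4×10.7) = 0.1799
  Offered load a = λ/μ = cρ = 7.7/10.7 = 0.7196
  P₀ = [ Σₙ₌₀^3 aⁿ/n! + a^4/(4!(1-ρ)) ]⁻¹
  Σ = a^0/0! + a^1/1! + a^2/2! + a^3/3! = 1.0000 + 0.71963 + 0.25893 + 0.062111 = 2.0407
  a^4/(4!(1-ρ)) = 0.2682/(24 × 0.8201) = 0.01363
  P₀ = 1/(2.0407 + 0.01363) = 0.4868
  Lq = P₀·a^4·ρ / (4!(1-ρ)²) = 0.4868 × 0.2682 × 0.1799 / (24 × 0.6726) = 0.001455
  Wq_B = Lq/λ = 0.001455/7.7 = 0.0001890
  W_B = Wq_B + 1/μ = 0.0001890 + 0.09346 = 0.09365

Since W_B = 0.09365 < W_A = 0.1250, Option B (multiple servers) has the shorter time in system.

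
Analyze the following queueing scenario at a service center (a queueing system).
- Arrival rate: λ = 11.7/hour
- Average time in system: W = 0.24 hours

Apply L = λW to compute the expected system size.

Little's Law: L = λW
L = 11.7 × 0.24 = 2.8080 customers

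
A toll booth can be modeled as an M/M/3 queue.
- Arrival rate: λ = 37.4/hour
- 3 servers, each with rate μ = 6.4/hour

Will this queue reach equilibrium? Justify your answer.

Stability requires ρ = λ/(cμ) < 1
ρ = 37.4/(3 × 6.4) = 37.4/19.20 = 1.9479
Since 1.9479 ≥ 1, the system is UNSTABLE.
Need c > λ/μ = 37.4/6.4 = 5.84.
Minimum servers needed: c = 6.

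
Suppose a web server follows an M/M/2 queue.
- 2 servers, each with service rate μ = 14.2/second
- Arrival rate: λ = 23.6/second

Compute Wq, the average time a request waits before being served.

Traffic intensity: ρ = λ/(cμ) = 23.6/(2×14.2) = 0.8310
Since ρ = 0.8310 < 1, system is stable.
Offered load a = λ/μ = cρ = 23.6/14.2 = 1.6620
P₀ = [ Σₙ₌₀^1 aⁿ/n! + a^2/(2!(1-ρ)) ]⁻¹
Σ = a^0/0! + a^1/1! = 1.0000 + 1.6620 = 2.6620
a^2/(2!(1-ρ)) = 2.76215/(2 × 0.169014) = 8.1714
P₀ = 1/(2.6620 + 8.1714) = 0.09231
Lq = P₀·a^2·ρ / (2!(1-ρ)²) = 0.0923077 × 2.76215 × 0.830986 / (2 × 0.0285658) = 3.7085
Wq = Lq/λ = 3.7085/23.6 = 0.1571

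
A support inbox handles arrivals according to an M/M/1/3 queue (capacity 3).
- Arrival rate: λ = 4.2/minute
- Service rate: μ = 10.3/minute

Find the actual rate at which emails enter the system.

ρ = λ/μ = 4.2/10.3 = 0.40777
P₀ = (1-ρ)/(1-ρ^(K+1)) = (1-0.40777)/(1-0.40777^4) = 0.59223/0.97235 = 0.6091
P_K = P₀×ρ^K = 0.6091 × 0.40777^3 = 0.6091 × 0.06780 = 0.04130
λ_eff = λ(1-P_K) = 4.2 × (1 - 0.041296) = 4.2 × 0.958704 = 4.0266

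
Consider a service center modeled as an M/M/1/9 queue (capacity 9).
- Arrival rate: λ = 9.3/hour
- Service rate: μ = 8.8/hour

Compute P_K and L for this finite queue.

ρ = λ/μ = 9.3/8.8 = 1.05682
P₀ = (1-ρ)/(1-ρ^(K+1)) = (1-1.05682)/(1-1.05682^10) = -0.05682/-0.7378 = 0.07701
P_K = P₀×ρ^K = 0.07701 × 1.05682^9 = 0.07701 × 1.6444 = 0.1266
Blocking probability P_9 = 0.1266 (12.66%)
L = ρ[1 - (K+1)ρ^K + Kρ^(K+1)] / [(1-ρ)(1-ρ^(K+1))]
L = 1.05682 × (1 - 10×1.644407 + 9×1.737842) / ((1 - 1.05682) × (1 - 1.737842)) = 4.9536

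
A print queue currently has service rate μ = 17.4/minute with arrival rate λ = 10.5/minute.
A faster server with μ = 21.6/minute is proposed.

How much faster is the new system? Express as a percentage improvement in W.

System 1: ρ₁ = 10.5/17.4 = 0.6034, W₁ = 1/(17.4-10.5) = 0.14493
System 2: ρ₂ = 10.5/21.6 = 0.4861, W₂ = 1/(21.6-10.5) = 0.090090
Improvement: (W₁-W₂)/W₁ = (0.14493-0.090090)/0.14493 = 37.84%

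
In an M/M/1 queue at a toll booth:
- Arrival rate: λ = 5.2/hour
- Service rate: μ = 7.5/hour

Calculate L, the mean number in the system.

ρ = λ/μ = 5.2/7.5 = 0.6933
For M/M/1: L = λ/(μ-λ)
L = 5.2/(7.5-5.2) = 5.2/2.30
L = 2.2609 vehicles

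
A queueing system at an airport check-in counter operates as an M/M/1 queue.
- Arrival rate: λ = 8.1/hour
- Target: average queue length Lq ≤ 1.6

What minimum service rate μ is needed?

For M/M/1: Lq = λ²/(μ(μ-λ))
Need Lq ≤ 1.6, i.e. μ(μ-λ) ≥ λ²/1.6
μ² - 8.1μ - 65.61/1.6 ≥ 0  →  μ² - 8.1μ - 41.00625 ≥ 0
Quadratic formula (positive root): μ = [λ + √(λ² + 4×41.00625)]/2
Discriminant: 65.61 + 4×41.00625 = 229.6350, √229.6350 = 15.1537
μ ≥ (8.1 + 15.1537)/2 = 11.6269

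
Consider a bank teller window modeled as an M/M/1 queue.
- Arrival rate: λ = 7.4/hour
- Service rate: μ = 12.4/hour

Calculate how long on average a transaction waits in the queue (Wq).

First, compute utilization: ρ = λ/μ = 7.4/12.4 = 0.5968
For M/M/1: Wq = λ/(μ(μ-λ))
Wq = 7.4/(12.4 × (12.4-7.4))
Wq = 7.4/(12.4 × 5.00)
Wq = 0.1194 hours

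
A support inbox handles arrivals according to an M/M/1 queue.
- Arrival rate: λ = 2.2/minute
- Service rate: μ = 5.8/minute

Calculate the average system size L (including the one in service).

ρ = λ/μ = 2.2/5.8 = 0.3793
For M/M/1: L = λ/(μ-λ)
L = 2.2/(5.8-2.2) = 2.2/3.60
L = 0.6111 emails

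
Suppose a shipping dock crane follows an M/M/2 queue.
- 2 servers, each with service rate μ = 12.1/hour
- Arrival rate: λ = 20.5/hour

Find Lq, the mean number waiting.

Traffic intensity: ρ = λ/(cμ) = 20.5/(2×12.1) = 0.8471
Since ρ = 0.8471 < 1, system is stable.
Offered load a = λ/μ = cρ = 20.5/12.1 = 1.6942
P₀ = [ Σₙ₌₀^1 aⁿ/n! + a^2/(2!(1-ρ)) ]⁻¹
Σ = a^0/0! + a^1/1! = 1.0000 + 1.6942 = 2.6942
a^2/(2!(1-ρ)) = 2.870364/(2 × 0.1528926) = 9.3869
P₀ = 1/(2.6942 + 9.3869) = 0.08277
Lq = P₀·a^2·ρ / (2!(1-ρ)²) = 0.0827740 × 2.87036 × 0.847107 / (2 × 0.0233761) = 4.3049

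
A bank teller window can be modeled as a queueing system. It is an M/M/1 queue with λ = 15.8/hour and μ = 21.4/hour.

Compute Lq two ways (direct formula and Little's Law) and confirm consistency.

Method 1 (direct): Lq = λ²/(μ(μ-λ)) = 249.64/(21.4 × 5.60) = 2.0831

Method 2 (Little's Law):
W = 1/(μ-λ) = 1/5.60 = 0.17857
Wq = W - 1/μ = 0.17857 - 0.046729 = 0.13184
Lq = λWq = 15.8 × 0.13184 = 2.0831 ✔ (matches Method 1)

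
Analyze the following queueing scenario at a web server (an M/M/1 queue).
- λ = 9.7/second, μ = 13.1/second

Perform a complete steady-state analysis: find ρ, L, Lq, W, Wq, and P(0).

Step 1: ρ = λ/μ = 9.7/13.1 = 0.7405
Step 2: L = λ/(μ-λ) = 9.7/3.40 = 2.8529
Step 3: Lq = λ²/(μ(μ-λ)) = 94.09/(13.1×3.40) = 2.1125
Step 4: W = 1/(μ-λ) = 1/3.40 = 0.294118
Step 5: Wq = λ/(μ(μ-λ)) = 9.7/(13.1×3.40) = 0.2178
Step 6: P(0) = 1-ρ = 0.2595
Verify: L = λW = 9.7×0.294118 = 2.8529 ✔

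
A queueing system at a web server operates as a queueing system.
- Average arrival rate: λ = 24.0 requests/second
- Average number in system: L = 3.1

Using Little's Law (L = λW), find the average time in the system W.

Little's Law: L = λW, so W = L/λ
W = 3.1/24.0 = 0.1292 seconds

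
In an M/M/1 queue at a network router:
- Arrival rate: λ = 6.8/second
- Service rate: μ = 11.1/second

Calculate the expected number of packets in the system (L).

ρ = λ/μ = 6.8/11.1 = 0.6126
For M/M/1: L = λ/(μ-λ)
L = 6.8/(11.1-6.8) = 6.8/4.30
L = 1.5814 packets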